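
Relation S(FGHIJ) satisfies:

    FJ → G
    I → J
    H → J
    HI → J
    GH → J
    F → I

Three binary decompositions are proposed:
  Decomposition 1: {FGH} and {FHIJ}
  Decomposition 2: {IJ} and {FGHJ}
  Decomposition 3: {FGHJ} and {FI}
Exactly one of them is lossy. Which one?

Decomposition 2

Decomposition 1: common = {FH}, closure = {FGHIJ} → lossless.
Decomposition 2: common = {J}, closure = {J} → lossy.
Decomposition 3: common = {F}, closure = {FGIJ} → lossless.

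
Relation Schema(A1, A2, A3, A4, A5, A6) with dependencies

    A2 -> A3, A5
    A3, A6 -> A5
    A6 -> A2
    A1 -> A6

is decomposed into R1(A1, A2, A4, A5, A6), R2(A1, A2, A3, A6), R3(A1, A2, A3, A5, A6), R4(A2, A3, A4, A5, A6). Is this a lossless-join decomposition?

Yes

Chase test. Columns are A1, A2, A3, A4, A5, A6; row i has aⱼ where attribute j ∈ Ri, else bᵢⱼ.
Initial tableau (one row per fragment):
  row 1: a1 a2 b13 a4 a5 a6
  row 2: a1 a2 a3 b24 b25 a6
  row 3: a1 a2 a3 b34 a5 a6
  row 4: b41 a2 a3 a4 a5 a6
Rows 1 and 2 agree on A2; apply A2→A3, A5 and equate their A3, A5 entries.
Row 1 is now all distinguished symbols — the join is lossless.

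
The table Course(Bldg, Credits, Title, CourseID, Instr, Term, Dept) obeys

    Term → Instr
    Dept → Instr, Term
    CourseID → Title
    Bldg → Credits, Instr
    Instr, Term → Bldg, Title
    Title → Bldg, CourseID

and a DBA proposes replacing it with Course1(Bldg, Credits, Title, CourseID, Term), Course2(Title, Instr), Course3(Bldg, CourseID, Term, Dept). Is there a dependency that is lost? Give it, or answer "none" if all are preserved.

Check Bldg → Credits, Instr: no single fragment contains all of {Bldg, Credits, Instr}, and the restricted closure of {Bldg} across the fragments never reaches {Credits, Instr}.
Term → Instr is preserved.
Dept → Instr, Term is preserved.
CourseID → Title is preserved.
Instr, Term → Bldg, Title is preserved.
Title → Bldg, CourseID is preserved.

Bldg → Credits, Instr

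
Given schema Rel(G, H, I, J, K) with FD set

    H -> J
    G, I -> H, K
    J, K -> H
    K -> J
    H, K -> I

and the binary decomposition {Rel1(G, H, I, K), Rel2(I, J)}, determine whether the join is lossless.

No

Common attributes: Rel1 ∩ Rel2 = {I}.
No dependency enlarges {I}, so (I)⁺ = {I}.
The closure contains neither all of Rel1 = {G, H, I, K} nor all of Rel2 = {I, J}, so the common attributes are not a superkey of either fragment. The join is lossy.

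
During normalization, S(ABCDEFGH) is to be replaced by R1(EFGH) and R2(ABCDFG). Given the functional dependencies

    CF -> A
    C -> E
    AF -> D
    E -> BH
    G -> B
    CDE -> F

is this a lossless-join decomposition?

No

Common attributes: R1 ∩ R2 = {FG}.
Closure of {FG}: G → B applies, adding B. So (FG)⁺ = {BFG}.
The closure contains neither all of R1 = {EFGH} nor all of R2 = {ABCDFG}, so the common attributes are not a superkey of either fragment. The join is lossy.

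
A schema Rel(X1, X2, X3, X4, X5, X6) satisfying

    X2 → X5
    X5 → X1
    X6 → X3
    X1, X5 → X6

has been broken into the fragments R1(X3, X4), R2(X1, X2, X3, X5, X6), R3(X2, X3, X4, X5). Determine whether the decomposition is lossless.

Chase test. Columns are X1, X2, X3, X4, X5, X6; row i has aⱼ where attribute j ∈ Ri, else bᵢⱼ.
Initial tableau (one row per fragment):
  row 1: b11 b12 a3 a4 b15 b16
  row 2: a1 a2 a3 b24 a5 a6
  row 3: b31 a2 a3 a4 a5 b36
Rows 2 and 3 agree on X5; apply X5→X1 and equate their X1 entries.
Rows 2 and 3 agree on X1, X5; apply X1, X5→X6 and equate their X6 entries.
Row 3 is now all distinguished symbols — the join is lossless.

Yes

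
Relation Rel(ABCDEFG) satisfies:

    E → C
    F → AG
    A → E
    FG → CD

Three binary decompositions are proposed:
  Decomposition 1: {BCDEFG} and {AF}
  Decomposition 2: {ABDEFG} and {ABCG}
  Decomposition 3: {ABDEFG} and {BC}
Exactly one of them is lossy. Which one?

Decomposition 3

Decomposition 1: common = {F}, closure = {ACDEFG} → lossless.
Decomposition 2: common = {ABG}, closure = {ABCEG} → lossless.
Decomposition 3: common = {B}, closure = {B} → lossy.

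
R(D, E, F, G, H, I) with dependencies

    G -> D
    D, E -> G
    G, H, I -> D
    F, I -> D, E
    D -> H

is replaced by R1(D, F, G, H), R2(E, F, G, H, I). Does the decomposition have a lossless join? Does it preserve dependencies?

Lossless test: (F, G, H)⁺ = {D, F, G, H}, which contains all of one fragment — lossless.
Dependency preservation: the restricted closure of {D, E} across the fragments never reaches {G}, so D, E → G cannot be enforced without a join — not preserved.

lossless but not dependency-preserving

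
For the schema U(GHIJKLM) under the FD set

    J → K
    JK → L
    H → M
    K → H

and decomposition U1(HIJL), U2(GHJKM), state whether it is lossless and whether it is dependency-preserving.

lossy but dependency-preserving

Lossless test: (HJ)⁺ = {HJKLM}, which is a superkey of neither fragment — lossy.
Dependency preservation: JK → L is not contained in any single fragment, but the restricted closure of its left-hand side across the fragments still reaches the right-hand side; the remaining FDs each lie inside some fragment. All dependencies are preserved.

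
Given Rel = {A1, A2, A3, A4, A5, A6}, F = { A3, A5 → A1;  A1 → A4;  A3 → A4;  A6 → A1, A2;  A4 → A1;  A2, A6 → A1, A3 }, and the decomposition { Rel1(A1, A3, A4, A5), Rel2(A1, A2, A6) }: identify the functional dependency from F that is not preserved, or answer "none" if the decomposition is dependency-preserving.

Check A2, A6 → A1, A3: no single fragment contains all of {A1, A2, A3, A6}, and the restricted closure of {A2, A6} across the fragments never reaches {A1, A3}.
A3, A5 → A1 is preserved.
A1 → A4 is preserved.
A3 → A4 is preserved.
A6 → A1, A2 is preserved.
A4 → A1 is preserved.

A2, A6 → A1, A3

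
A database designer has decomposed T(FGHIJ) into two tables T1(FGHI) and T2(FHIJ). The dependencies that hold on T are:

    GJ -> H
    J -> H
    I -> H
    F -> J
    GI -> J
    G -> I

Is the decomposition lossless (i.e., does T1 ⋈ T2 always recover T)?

Yes

Common attributes: T1 ∩ T2 = {FHI}.
Closure of {FHI}: F → J applies, adding J. So (FHI)⁺ = {FHIJ}.
This closure contains every attribute of T2, so T1 ∩ T2 → T2. The join is lossless.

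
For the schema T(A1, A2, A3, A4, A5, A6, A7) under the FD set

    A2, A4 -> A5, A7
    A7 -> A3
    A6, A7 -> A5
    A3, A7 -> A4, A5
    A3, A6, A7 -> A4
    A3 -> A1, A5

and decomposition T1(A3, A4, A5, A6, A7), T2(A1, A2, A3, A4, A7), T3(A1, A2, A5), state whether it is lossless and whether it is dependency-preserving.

lossy but dependency-preserving

Lossless test (chase): Rows 1 and 2 agree on A3, A7; apply A3, A7→A4, A5 and equate their A4, A5 entries. Rows 1 and 2 agree on A3; apply A3→A1, A5 and equate their A1, A5 entries. No row becomes fully distinguished — the join is lossy.
Dependency preservation: A2, A4 → A5, A7; A3 → A1, A5 are not contained in any single fragment, but the restricted closure of each left-hand side across the fragments still reaches the right-hand side; the remaining FDs each lie inside some fragment. All dependencies are preserved.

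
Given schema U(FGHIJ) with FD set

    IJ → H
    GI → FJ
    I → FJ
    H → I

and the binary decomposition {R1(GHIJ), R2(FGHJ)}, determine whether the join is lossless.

Common attributes: R1 ∩ R2 = {GHJ}.
Closure of {GHJ}: H → I applies, adding I; GI → FJ applies, adding F. So (GHJ)⁺ = {FGHIJ}.
This closure contains every attribute of R1, so R1 ∩ R2 → R1. The join is lossless.

Yes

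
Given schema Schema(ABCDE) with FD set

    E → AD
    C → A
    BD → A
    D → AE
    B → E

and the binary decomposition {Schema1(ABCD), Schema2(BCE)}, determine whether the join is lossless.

Yes

Common attributes: Schema1 ∩ Schema2 = {BC}.
Closure of {BC}: C → A applies, adding A; B → E applies, adding E; E → AD applies, adding D. So (BC)⁺ = {ABCDE}.
This closure contains every attribute of Schema1, so Schema1 ∩ Schema2 → Schema1. The join is lossless.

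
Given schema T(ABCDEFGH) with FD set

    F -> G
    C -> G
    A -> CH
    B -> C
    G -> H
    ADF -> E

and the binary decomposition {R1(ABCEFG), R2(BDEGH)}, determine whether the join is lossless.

Common attributes: R1 ∩ R2 = {BEG}.
Closure of {BEG}: B → C applies, adding C; G → H applies, adding H. So (BEG)⁺ = {BCEGH}.
The closure contains neither all of R1 = {ABCEFG} nor all of R2 = {BDEGH}, so the common attributes are not a superkey of either fragment. The join is lossy.

No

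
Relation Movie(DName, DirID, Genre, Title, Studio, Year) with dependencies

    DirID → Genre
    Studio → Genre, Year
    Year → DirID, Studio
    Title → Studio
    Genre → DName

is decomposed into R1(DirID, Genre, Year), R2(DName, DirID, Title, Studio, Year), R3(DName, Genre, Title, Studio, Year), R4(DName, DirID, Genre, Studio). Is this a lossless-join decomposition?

Chase test. Columns are DName, DirID, Genre, Title, Studio, Year; row i has aⱼ where attribute j ∈ Ri, else bᵢⱼ.
Initial tableau (one row per fragment):
  row 1: b11 a2 a3 b14 b15 a6
  row 2: a1 a2 b23 a4 a5 a6
  row 3: a1 b32 a3 a4 a5 a6
  row 4: a1 a2 a3 b44 a5 b46
Rows 1 and 2 agree on DirID; apply DirID→Genre and equate their Genre entries.
Rows 2 and 4 agree on Studio; apply Studio→Genre, Year and equate their Genre, Year entries.
Rows 1 and 2 agree on Year; apply Year→DirID, Studio and equate their DirID, Studio entries.
Rows 1 and 3 agree on Year; apply Year→DirID, Studio and equate their DirID, Studio entries.
Rows 1 and 2 agree on Genre; apply Genre→DName and equate their DName entries.
Row 2 is now all distinguished symbols — the join is lossless.

Yes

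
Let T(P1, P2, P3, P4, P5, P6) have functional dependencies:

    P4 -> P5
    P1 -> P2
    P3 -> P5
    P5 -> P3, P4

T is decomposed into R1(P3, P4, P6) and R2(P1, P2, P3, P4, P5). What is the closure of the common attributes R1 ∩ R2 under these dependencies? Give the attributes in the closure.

R1 ∩ R2 = {P3, P4}.
P4 → P5 applies, adding P5
Closure: {P3, P4, P5}.

P3, P4, P5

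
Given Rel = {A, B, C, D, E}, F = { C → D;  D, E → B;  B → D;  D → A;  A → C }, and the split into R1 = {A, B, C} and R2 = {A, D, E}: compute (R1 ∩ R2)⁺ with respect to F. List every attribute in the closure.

A, C, D

R1 ∩ R2 = {A}.
A → C applies, adding C
C → D applies, adding D
Closure: {A, C, D}.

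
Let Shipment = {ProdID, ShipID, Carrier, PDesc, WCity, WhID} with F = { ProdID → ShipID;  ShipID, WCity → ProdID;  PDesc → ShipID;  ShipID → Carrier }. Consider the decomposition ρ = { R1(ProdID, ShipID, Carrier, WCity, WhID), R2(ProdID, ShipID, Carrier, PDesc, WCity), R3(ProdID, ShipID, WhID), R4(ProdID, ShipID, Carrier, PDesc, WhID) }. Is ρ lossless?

Chase test. Columns are ProdID, ShipID, Carrier, PDesc, WCity, WhID; row i has aⱼ where attribute j ∈ Ri, else bᵢⱼ.
Initial tableau (one row per fragment):
  row 1: a1 a2 a3 b14 a5 a6
  row 2: a1 a2 a3 a4 a5 b26
  row 3: a1 a2 b33 b34 b35 a6
  row 4: a1 a2 a3 a4 b45 a6
Rows 1 and 3 agree on ShipID; apply ShipID→Carrier and equate their Carrier entries.
No row becomes fully distinguished — the join is lossy.

No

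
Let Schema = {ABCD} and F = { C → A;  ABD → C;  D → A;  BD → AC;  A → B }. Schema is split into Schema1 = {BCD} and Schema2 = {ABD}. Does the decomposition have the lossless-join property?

Yes

Common attributes: Schema1 ∩ Schema2 = {BD}.
Closure of {BD}: D → A applies, adding A; BD → AC applies, adding C. So (BD)⁺ = {ABCD}.
This closure contains every attribute of Schema1, so Schema1 ∩ Schema2 → Schema1. The join is lossless.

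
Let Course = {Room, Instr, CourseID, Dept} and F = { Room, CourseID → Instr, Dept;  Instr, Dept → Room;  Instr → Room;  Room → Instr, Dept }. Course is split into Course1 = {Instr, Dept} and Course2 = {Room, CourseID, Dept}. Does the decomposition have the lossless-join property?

No

Common attributes: Course1 ∩ Course2 = {Dept}.
No dependency enlarges {Dept}, so (Dept)⁺ = {Dept}.
The closure contains neither all of Course1 = {Instr, Dept} nor all of Course2 = {Room, CourseID, Dept}, so the common attributes are not a superkey of either fragment. The join is lossy.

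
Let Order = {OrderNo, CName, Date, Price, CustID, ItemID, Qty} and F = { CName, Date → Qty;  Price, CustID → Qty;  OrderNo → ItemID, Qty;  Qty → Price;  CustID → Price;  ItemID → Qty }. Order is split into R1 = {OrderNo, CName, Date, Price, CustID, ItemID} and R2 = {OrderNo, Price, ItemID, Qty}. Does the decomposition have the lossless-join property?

Common attributes: R1 ∩ R2 = {OrderNo, Price, ItemID}.
Closure of {OrderNo, Price, ItemID}: OrderNo → ItemID, Qty applies, adding Qty. So (OrderNo, Price, ItemID)⁺ = {OrderNo, Price, ItemID, Qty}.
This closure contains every attribute of R2, so R1 ∩ R2 → R2. The join is lossless.

Yes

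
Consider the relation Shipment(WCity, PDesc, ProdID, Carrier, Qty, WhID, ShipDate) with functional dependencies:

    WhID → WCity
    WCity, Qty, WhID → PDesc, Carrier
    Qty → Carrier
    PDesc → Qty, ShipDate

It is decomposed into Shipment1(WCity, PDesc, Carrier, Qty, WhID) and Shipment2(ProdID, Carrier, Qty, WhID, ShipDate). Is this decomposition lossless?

Common attributes: Shipment1 ∩ Shipment2 = {Carrier, Qty, WhID}.
Closure of {Carrier, Qty, WhID}: WhID → WCity applies, adding WCity; WCity, Qty, WhID → PDesc, Carrier applies, adding PDesc; PDesc → Qty, ShipDate applies, adding ShipDate. So (Carrier, Qty, WhID)⁺ = {WCity, PDesc, Carrier, Qty, WhID, ShipDate}.
This closure contains every attribute of Shipment1, so Shipment1 ∩ Shipment2 → Shipment1. The join is lossless.

Yes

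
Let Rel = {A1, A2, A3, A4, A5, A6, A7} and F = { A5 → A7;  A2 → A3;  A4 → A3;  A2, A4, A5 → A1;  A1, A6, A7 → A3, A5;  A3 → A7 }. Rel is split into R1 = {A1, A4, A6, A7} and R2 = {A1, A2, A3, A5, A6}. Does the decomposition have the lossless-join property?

Common attributes: R1 ∩ R2 = {A1, A6}.
No dependency enlarges {A1, A6}, so (A1, A6)⁺ = {A1, A6}.
The closure contains neither all of R1 = {A1, A4, A6, A7} nor all of R2 = {A1, A2, A3, A5, A6}, so the common attributes are not a superkey of either fragment. The join is lossy.

No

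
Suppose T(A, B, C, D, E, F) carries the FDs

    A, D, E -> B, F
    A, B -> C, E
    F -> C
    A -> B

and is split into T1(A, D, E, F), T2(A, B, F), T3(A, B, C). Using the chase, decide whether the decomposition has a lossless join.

Chase test. Columns are A, B, C, D, E, F; row i has aⱼ where attribute j ∈ Ti, else bᵢⱼ.
Initial tableau (one row per fragment):
  row 1: a1 b12 b13 a4 a5 a6
  row 2: a1 a2 b23 b24 b25 a6
  row 3: a1 a2 a3 b34 b35 b36
Rows 2 and 3 agree on A, B; apply A, B→C, E and equate their C, E entries.
Rows 1 and 2 agree on F; apply F→C and equate their C entries.
Rows 1 and 2 agree on A; apply A→B and equate their B entries.
Rows 1 and 2 agree on A, B; apply A, B→C, E and equate their C, E entries.
Row 1 is now all distinguished symbols — the join is lossless.

Yes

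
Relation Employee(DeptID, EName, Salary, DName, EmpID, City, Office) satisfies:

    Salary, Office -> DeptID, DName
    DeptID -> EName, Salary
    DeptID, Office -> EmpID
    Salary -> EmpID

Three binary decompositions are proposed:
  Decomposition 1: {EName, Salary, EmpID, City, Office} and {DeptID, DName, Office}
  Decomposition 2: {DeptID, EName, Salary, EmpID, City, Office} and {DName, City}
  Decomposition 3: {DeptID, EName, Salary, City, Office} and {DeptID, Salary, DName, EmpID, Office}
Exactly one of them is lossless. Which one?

Decomposition 3

Decomposition 1: common = {Office}, closure = {Office} → lossy.
Decomposition 2: common = {City}, closure = {City} → lossy.
Decomposition 3: common = {DeptID, Salary, Office}, closure = {DeptID, EName, Salary, DName, EmpID, Office} → lossless.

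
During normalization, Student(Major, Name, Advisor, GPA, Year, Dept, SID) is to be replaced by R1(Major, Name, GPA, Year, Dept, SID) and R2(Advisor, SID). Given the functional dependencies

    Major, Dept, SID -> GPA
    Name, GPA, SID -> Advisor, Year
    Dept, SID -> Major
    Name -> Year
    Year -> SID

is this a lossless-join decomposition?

No

Common attributes: R1 ∩ R2 = {SID}.
No dependency enlarges {SID}, so (SID)⁺ = {SID}.
The closure contains neither all of R1 = {Major, Name, GPA, Year, Dept, SID} nor all of R2 = {Advisor, SID}, so the common attributes are not a superkey of either fragment. The join is lossy.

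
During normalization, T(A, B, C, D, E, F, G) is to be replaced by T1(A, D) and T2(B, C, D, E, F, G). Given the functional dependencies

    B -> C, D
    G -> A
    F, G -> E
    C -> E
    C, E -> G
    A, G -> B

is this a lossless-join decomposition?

No

Common attributes: T1 ∩ T2 = {D}.
No dependency enlarges {D}, so (D)⁺ = {D}.
The closure contains neither all of T1 = {A, D} nor all of T2 = {B, C, D, E, F, G}, so the common attributes are not a superkey of either fragment. The join is lossy.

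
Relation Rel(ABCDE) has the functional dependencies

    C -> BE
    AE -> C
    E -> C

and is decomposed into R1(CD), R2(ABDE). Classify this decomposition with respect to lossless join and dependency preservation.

Lossless test: (D)⁺ = {D}, which is a superkey of neither fragment — lossy.
Dependency preservation: the restricted closure of {C} across the fragments never reaches {BE}, so C → BE cannot be enforced without a join — not preserved.

lossy and not dependency-preserving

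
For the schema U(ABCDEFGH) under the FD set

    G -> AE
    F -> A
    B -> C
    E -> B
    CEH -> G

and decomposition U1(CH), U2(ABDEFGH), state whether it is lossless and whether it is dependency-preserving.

Lossless test: (H)⁺ = {H}, which is a superkey of neither fragment — lossy.
Dependency preservation: the restricted closure of {B} across the fragments never reaches {C}, so B → C cannot be enforced without a join — not preserved.

lossy and not dependency-preserving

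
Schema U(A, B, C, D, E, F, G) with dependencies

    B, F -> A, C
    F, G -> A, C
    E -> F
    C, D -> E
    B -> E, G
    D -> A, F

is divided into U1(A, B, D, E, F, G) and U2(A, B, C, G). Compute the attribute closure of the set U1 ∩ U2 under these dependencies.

U1 ∩ U2 = {A, B, G}.
B → E, G applies, adding E
E → F applies, adding F
B, F → A, C applies, adding C
Closure: {A, B, C, E, F, G}.

A, B, C, E, F, G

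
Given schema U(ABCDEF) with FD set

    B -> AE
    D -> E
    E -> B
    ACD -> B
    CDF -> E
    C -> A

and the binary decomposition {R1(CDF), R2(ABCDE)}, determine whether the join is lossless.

Common attributes: R1 ∩ R2 = {CD}.
Closure of {CD}: D → E applies, adding E; E → B applies, adding B; C → A applies, adding A. So (CD)⁺ = {ABCDE}.
This closure contains every attribute of R2, so R1 ∩ R2 → R2. The join is lossless.

Yes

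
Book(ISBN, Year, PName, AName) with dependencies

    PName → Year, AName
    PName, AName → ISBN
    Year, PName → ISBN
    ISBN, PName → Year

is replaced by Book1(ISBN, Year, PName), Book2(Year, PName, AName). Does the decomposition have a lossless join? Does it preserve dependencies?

lossless and dependency-preserving

Lossless test: (Year, PName)⁺ = {ISBN, Year, PName, AName}, which contains all of one fragment — lossless.
Dependency preservation: PName, AName → ISBN is not contained in any single fragment, but the restricted closure of its left-hand side across the fragments still reaches the right-hand side; the remaining FDs each lie inside some fragment. All dependencies are preserved.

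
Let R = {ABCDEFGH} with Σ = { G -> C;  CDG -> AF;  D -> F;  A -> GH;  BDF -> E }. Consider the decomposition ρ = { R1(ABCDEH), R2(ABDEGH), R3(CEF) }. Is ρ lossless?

Chase test. Columns are ABCDEFGH; row i has aⱼ where attribute j ∈ Ri, else bᵢⱼ.
Initial tableau (one row per fragment):
  row 1: a1 a2 a3 a4 a5 b16 b17 a8
  row 2: a1 a2 b23 a4 a5 b26 a7 a8
  row 3: b31 b32 a3 b34 a5 a6 b37 b38
Rows 1 and 2 agree on D; apply D→F and equate their F entries.
Rows 1 and 2 agree on A; apply A→GH and equate their GH entries.
Rows 1 and 2 agree on G; apply G→C and equate their C entries.
No row becomes fully distinguished — the join is lossy.

No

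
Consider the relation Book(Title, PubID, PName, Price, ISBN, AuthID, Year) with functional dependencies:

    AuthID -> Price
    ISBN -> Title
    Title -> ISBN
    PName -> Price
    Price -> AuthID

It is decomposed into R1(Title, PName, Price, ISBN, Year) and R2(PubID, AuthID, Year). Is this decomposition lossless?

No

Common attributes: R1 ∩ R2 = {Year}.
No dependency enlarges {Year}, so (Year)⁺ = {Year}.
The closure contains neither all of R1 = {Title, PName, Price, ISBN, Year} nor all of R2 = {PubID, AuthID, Year}, so the common attributes are not a superkey of either fragment. The join is lossy.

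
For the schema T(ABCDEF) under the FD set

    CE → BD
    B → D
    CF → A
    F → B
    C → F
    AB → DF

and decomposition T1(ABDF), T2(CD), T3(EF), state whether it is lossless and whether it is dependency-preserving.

lossy and not dependency-preserving

Lossless test (chase): Rows 1 and 3 agree on F; apply F→B and equate their B entries. Rows 1 and 3 agree on B; apply B→D and equate their D entries. No row becomes fully distinguished — the join is lossy.
Dependency preservation: the restricted closure of {CE} across the fragments never reaches {BD}, so CE → BD cannot be enforced without a join — not preserved.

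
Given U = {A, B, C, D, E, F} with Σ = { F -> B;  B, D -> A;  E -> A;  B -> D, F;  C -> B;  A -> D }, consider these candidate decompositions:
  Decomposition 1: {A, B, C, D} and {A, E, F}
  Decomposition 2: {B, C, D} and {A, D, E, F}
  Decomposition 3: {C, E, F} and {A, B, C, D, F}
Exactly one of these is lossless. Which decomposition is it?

Decomposition 1: common = {A}, closure = {A, D} → lossy.
Decomposition 2: common = {D}, closure = {D} → lossy.
Decomposition 3: common = {C, F}, closure = {A, B, C, D, F} → lossless.

Decomposition 3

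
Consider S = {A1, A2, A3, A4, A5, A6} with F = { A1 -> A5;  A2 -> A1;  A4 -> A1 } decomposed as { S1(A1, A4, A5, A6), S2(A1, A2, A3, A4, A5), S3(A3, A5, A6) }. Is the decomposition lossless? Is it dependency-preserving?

Lossless test (chase): applying each FD to every pair of rows produces no changes in the tableau, so no row becomes fully distinguished — the join is lossy.
Dependency preservation: every FD's attributes lie within a single fragment, so each can be enforced locally — preserved.

lossy but dependency-preserving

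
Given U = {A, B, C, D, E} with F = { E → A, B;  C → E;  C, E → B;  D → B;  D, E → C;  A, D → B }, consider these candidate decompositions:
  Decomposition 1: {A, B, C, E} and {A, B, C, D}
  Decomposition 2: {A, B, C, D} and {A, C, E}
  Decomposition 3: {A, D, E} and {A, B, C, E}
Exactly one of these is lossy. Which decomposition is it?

Decomposition 1: common = {A, B, C}, closure = {A, B, C, E} → lossless.
Decomposition 2: common = {A, C}, closure = {A, B, C, E} → lossless.
Decomposition 3: common = {A, E}, closure = {A, B, E} → lossy.

Decomposition 3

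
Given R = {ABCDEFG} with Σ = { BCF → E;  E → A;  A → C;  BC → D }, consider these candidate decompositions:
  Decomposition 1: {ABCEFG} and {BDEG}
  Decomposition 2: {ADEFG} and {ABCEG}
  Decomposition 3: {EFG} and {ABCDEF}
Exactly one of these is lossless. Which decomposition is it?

Decomposition 1

Decomposition 1: common = {BEG}, closure = {ABCDEG} → lossless.
Decomposition 2: common = {AEG}, closure = {ACEG} → lossy.
Decomposition 3: common = {EF}, closure = {ACEF} → lossy.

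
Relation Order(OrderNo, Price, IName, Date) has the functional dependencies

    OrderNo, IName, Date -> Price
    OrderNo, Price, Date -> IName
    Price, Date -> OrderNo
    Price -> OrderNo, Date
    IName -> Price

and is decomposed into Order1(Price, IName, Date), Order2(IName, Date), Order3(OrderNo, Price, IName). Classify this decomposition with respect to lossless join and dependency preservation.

lossless and dependency-preserving

Lossless test (chase): Rows 1 and 3 agree on Price; apply Price→OrderNo, Date and equate their OrderNo, Date entries. Rows 1 and 2 agree on IName; apply IName→Price and equate their Price entries. Rows 1 and 2 agree on Price, Date; apply Price, Date→OrderNo and equate their OrderNo entries. Row 1 is now all distinguished symbols — the join is lossless.
Dependency preservation: OrderNo, IName, Date → Price; OrderNo, Price, Date → IName; Price, Date → OrderNo; Price → OrderNo, Date are not contained in any single fragment, but the restricted closure of each left-hand side across the fragments still reaches the right-hand side; the remaining FDs each lie inside some fragment. All dependencies are preserved.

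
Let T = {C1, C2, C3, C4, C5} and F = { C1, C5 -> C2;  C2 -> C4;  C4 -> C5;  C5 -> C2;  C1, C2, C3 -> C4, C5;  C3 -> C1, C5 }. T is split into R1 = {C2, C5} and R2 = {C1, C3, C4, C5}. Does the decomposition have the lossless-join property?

Yes

Common attributes: R1 ∩ R2 = {C5}.
Closure of {C5}: C5 → C2 applies, adding C2; C2 → C4 applies, adding C4. So (C5)⁺ = {C2, C4, C5}.
This closure contains every attribute of R1, so R1 ∩ R2 → R1. The join is lossless.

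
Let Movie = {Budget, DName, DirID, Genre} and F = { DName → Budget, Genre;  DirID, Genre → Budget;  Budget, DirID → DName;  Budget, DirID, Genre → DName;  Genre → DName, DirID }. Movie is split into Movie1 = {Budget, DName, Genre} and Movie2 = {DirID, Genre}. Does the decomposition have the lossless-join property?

Yes

Common attributes: Movie1 ∩ Movie2 = {Genre}.
Closure of {Genre}: Genre → DName, DirID applies, adding DName, DirID; DName → Budget, Genre applies, adding Budget. So (Genre)⁺ = {Budget, DName, DirID, Genre}.
This closure contains every attribute of Movie1, so Movie1 ∩ Movie2 → Movie1. The join is lossless.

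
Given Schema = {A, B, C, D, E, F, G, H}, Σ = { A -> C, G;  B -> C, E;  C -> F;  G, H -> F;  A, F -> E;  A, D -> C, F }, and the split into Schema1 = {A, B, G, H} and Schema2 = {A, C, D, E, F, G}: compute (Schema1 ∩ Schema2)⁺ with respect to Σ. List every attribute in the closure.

Schema1 ∩ Schema2 = {A, G}.
A → C, G applies, adding C
C → F applies, adding F
A, F → E applies, adding E
Closure: {A, C, E, F, G}.

A, C, E, F, G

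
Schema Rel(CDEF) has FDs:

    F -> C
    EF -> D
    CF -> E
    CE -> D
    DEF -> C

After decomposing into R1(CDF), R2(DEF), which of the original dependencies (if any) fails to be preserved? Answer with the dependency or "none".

Check CE → D: no single fragment contains all of {CDE}, and the restricted closure of {CE} across the fragments never reaches {D}.
F → C is preserved.
EF → D is preserved.
CF → E is preserved.
DEF → C is preserved.

CE -> D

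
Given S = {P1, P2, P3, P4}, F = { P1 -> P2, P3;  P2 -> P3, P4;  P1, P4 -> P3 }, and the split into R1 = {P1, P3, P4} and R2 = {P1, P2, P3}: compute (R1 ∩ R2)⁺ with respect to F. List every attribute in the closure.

P1, P2, P3, P4

R1 ∩ R2 = {P1, P3}.
P1 → P2, P3 applies, adding P2
P2 → P3, P4 applies, adding P4
Closure: {P1, P2, P3, P4}.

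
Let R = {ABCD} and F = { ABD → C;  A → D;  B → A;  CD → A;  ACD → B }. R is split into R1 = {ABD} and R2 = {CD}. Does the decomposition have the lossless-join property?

No

Common attributes: R1 ∩ R2 = {D}.
No dependency enlarges {D}, so (D)⁺ = {D}.
The closure contains neither all of R1 = {ABD} nor all of R2 = {CD}, so the common attributes are not a superkey of either fragment. The join is lossy.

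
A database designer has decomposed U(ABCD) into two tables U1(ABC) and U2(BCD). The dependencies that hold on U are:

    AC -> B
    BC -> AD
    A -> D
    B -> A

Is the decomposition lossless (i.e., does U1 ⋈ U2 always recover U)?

Yes

Common attributes: U1 ∩ U2 = {BC}.
Closure of {BC}: BC → AD applies, adding AD. So (BC)⁺ = {ABCD}.
This closure contains every attribute of U1, so U1 ∩ U2 → U1. The join is lossless.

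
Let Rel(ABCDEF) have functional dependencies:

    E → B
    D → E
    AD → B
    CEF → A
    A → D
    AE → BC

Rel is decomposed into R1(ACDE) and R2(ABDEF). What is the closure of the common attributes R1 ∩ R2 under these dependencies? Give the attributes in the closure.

ABCDE

R1 ∩ R2 = {ADE}.
E → B applies, adding B
AE → BC applies, adding C
Closure: {ABCDE}.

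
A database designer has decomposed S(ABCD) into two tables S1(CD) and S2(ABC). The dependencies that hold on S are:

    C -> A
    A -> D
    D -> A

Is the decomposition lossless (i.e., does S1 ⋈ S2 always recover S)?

Common attributes: S1 ∩ S2 = {C}.
Closure of {C}: C → A applies, adding A; A → D applies, adding D. So (C)⁺ = {ACD}.
This closure contains every attribute of S1, so S1 ∩ S2 → S1. The join is lossless.

Yes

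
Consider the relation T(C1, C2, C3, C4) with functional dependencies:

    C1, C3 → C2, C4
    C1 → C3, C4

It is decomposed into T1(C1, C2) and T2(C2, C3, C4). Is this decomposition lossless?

No

Common attributes: T1 ∩ T2 = {C2}.
No dependency enlarges {C2}, so (C2)⁺ = {C2}.
The closure contains neither all of T1 = {C1, C2} nor all of T2 = {C2, C3, C4}, so the common attributes are not a superkey of either fragment. The join is lossy.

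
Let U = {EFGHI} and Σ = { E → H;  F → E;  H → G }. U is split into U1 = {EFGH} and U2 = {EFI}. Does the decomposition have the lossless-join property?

Common attributes: U1 ∩ U2 = {EF}.
Closure of {EF}: E → H applies, adding H; H → G applies, adding G. So (EF)⁺ = {EFGH}.
This closure contains every attribute of U1, so U1 ∩ U2 → U1. The join is lossless.

Yes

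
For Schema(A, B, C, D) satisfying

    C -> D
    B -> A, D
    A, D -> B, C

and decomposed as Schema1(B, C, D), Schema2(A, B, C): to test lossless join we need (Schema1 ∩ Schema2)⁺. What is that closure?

Schema1 ∩ Schema2 = {B, C}.
C → D applies, adding D
B → A, D applies, adding A
Closure: {A, B, C, D}.

A, B, C, D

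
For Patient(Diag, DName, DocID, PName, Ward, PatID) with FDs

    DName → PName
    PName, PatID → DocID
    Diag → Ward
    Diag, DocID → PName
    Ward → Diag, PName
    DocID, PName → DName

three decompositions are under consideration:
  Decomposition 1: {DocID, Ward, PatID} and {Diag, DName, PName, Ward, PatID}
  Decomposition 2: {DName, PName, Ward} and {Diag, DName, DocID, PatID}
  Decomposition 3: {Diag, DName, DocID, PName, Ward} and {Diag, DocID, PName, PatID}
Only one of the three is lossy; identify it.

Decomposition 1: common = {Ward, PatID}, closure = {Diag, DName, DocID, PName, Ward, PatID} → lossless.
Decomposition 2: common = {DName}, closure = {DName, PName} → lossy.
Decomposition 3: common = {Diag, DocID, PName}, closure = {Diag, DName, DocID, PName, Ward} → lossless.

Decomposition 2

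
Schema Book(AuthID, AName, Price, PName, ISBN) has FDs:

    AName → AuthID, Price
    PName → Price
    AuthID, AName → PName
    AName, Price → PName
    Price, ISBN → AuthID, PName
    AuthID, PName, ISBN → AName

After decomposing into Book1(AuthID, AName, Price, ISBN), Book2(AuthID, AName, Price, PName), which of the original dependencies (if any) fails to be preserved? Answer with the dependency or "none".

none

AName → AuthID, Price lies within Book1.
PName → Price lies within Book2.
AuthID, AName → PName lies within Book2.
AName, Price → PName lies within Book2.
Price, ISBN → AuthID, PName: restricted closure across fragments reaches AuthID, PName.
AuthID, PName, ISBN → AName: restricted closure across fragments reaches AName.
Every dependency is enforceable on the fragments, so the decomposition is dependency-preserving.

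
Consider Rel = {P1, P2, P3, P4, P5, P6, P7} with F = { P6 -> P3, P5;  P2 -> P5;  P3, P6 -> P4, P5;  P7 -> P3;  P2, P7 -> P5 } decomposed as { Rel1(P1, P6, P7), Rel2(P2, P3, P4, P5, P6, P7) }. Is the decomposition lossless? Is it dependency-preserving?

lossy but dependency-preserving

Lossless test: (P6, P7)⁺ = {P3, P4, P5, P6, P7}, which is a superkey of neither fragment — lossy.
Dependency preservation: every FD's attributes lie within a single fragment, so each can be enforced locally — preserved.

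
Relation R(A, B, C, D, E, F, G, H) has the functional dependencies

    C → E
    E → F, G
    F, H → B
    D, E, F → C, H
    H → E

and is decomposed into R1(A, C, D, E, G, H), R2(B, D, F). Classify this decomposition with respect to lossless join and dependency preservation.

lossy and not dependency-preserving

Lossless test: (D)⁺ = {D}, which is a superkey of neither fragment — lossy.
Dependency preservation: the restricted closure of {E} across the fragments never reaches {F, G}, so E → F, G cannot be enforced without a join — not preserved.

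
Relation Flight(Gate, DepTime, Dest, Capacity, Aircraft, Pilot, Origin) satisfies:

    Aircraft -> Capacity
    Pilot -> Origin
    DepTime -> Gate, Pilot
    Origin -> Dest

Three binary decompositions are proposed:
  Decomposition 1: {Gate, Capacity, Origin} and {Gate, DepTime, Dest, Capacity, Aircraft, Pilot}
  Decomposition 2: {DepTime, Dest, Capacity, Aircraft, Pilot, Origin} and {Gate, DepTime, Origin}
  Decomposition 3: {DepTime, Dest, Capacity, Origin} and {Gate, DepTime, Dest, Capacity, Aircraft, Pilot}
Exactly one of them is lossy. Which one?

Decomposition 1

Decomposition 1: common = {Gate, Capacity}, closure = {Gate, Capacity} → lossy.
Decomposition 2: common = {DepTime, Origin}, closure = {Gate, DepTime, Dest, Pilot, Origin} → lossless.
Decomposition 3: common = {DepTime, Dest, Capacity}, closure = {Gate, DepTime, Dest, Capacity, Pilot, Origin} → lossless.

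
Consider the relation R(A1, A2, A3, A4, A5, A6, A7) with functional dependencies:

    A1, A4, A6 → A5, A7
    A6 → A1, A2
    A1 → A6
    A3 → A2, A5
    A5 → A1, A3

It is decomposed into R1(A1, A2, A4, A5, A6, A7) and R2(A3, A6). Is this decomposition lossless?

Common attributes: R1 ∩ R2 = {A6}.
Closure of {A6}: A6 → A1, A2 applies, adding A1, A2. So (A6)⁺ = {A1, A2, A6}.
The closure contains neither all of R1 = {A1, A2, A4, A5, A6, A7} nor all of R2 = {A3, A6}, so the common attributes are not a superkey of either fragment. The join is lossy.

No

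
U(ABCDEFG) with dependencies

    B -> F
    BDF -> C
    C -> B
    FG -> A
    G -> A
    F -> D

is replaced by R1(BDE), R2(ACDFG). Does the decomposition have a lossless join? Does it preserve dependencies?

Lossless test: (D)⁺ = {D}, which is a superkey of neither fragment — lossy.
Dependency preservation: the restricted closure of {B} across the fragments never reaches {F}, so B → F cannot be enforced without a join — not preserved.

lossy and not dependency-preserving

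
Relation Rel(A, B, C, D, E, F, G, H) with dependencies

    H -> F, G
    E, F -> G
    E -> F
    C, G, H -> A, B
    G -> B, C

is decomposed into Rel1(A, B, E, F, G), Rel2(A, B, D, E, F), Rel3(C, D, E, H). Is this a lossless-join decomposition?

Chase test. Columns are A, B, C, D, E, F, G, H; row i has aⱼ where attribute j ∈ Reli, else bᵢⱼ.
Initial tableau (one row per fragment):
  row 1: a1 a2 b13 b14 a5 a6 a7 b18
  row 2: a1 a2 b23 a4 a5 a6 b27 b28
  row 3: b31 b32 a3 a4 a5 b36 b37 a8
Rows 1 and 2 agree on E, F; apply E, F→G and equate their G entries.
Rows 1 and 3 agree on E; apply E→F and equate their F entries.
Rows 1 and 2 agree on G; apply G→B, C and equate their B, C entries.
Rows 1 and 3 agree on E, F; apply E, F→G and equate their G entries.
Rows 1 and 3 agree on G; apply G→B, C and equate their B, C entries.
No row becomes fully distinguished — the join is lossy.

No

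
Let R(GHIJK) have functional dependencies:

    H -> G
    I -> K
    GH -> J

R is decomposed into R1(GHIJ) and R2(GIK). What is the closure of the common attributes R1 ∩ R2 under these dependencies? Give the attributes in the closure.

R1 ∩ R2 = {GI}.
I → K applies, adding K
Closure: {GIK}.

GIK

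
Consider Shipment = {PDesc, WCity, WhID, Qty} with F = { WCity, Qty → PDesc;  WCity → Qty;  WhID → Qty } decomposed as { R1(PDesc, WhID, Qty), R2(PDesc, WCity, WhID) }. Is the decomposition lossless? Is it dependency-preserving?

Lossless test: (PDesc, WhID)⁺ = {PDesc, WhID, Qty}, which contains all of one fragment — lossless.
Dependency preservation: the restricted closure of {WCity} across the fragments never reaches {Qty}, so WCity → Qty cannot be enforced without a join — not preserved.

lossless but not dependency-preserving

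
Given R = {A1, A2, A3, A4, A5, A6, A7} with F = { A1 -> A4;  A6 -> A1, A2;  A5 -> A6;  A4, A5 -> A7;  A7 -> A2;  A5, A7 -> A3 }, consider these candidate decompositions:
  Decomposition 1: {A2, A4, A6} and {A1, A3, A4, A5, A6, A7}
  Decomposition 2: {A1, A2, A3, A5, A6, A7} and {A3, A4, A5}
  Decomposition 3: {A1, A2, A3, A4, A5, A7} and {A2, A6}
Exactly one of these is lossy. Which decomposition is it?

Decomposition 1: common = {A4, A6}, closure = {A1, A2, A4, A6} → lossless.
Decomposition 2: common = {A3, A5}, closure = {A1, A2, A3, A4, A5, A6, A7} → lossless.
Decomposition 3: common = {A2}, closure = {A2} → lossy.

Decomposition 3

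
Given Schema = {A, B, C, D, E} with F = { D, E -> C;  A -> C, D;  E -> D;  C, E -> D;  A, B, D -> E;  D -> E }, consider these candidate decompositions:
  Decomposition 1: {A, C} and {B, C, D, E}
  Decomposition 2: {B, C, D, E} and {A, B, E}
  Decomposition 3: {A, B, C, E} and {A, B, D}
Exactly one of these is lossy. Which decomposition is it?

Decomposition 1

Decomposition 1: common = {C}, closure = {C} → lossy.
Decomposition 2: common = {B, E}, closure = {B, C, D, E} → lossless.
Decomposition 3: common = {A, B}, closure = {A, B, C, D, E} → lossless.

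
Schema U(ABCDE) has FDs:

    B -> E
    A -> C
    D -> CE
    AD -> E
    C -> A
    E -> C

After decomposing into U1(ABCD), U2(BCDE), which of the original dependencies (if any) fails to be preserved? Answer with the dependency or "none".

none

B → E lies within U2.
A → C lies within U1.
D → CE lies within U2.
AD → E: restricted closure across fragments reaches E.
C → A lies within U1.
E → C lies within U2.
Every dependency is enforceable on the fragments, so the decomposition is dependency-preserving.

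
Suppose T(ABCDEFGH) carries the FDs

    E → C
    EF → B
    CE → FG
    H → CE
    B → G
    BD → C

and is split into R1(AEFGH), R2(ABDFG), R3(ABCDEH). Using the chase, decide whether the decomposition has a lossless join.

Chase test. Columns are ABCDEFGH; row i has aⱼ where attribute j ∈ Ri, else bᵢⱼ.
Initial tableau (one row per fragment):
  row 1: a1 b12 b13 b14 a5 a6 a7 a8
  row 2: a1 a2 b23 a4 b25 a6 a7 b28
  row 3: a1 a2 a3 a4 a5 b36 b37 a8
Rows 1 and 3 agree on E; apply E→C and equate their C entries.
Rows 1 and 3 agree on CE; apply CE→FG and equate their FG entries.
Rows 2 and 3 agree on BD; apply BD→C and equate their C entries.
Rows 1 and 3 agree on EF; apply EF→B and equate their B entries.
Row 3 is now all distinguished symbols — the join is lossless.

Yes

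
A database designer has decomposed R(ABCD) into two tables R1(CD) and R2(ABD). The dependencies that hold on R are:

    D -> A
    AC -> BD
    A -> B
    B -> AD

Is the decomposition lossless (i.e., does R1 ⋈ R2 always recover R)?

Common attributes: R1 ∩ R2 = {D}.
Closure of {D}: D → A applies, adding A; A → B applies, adding B. So (D)⁺ = {ABD}.
This closure contains every attribute of R2, so R1 ∩ R2 → R2. The join is lossless.

Yes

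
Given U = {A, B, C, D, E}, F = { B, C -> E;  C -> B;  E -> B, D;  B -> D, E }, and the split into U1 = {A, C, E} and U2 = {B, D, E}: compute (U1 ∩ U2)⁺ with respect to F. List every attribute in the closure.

B, D, E

U1 ∩ U2 = {E}.
E → B, D applies, adding B, D
Closure: {B, D, E}.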